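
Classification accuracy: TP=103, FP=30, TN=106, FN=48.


Accuracy = (TP+TN)/(TP+TN+FP+FN)
= (103+106)/(287)
= 209/287 = 72.82%

72.82%


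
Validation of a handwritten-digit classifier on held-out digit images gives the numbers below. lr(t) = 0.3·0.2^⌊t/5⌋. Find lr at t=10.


n_drops = ⌊10/5⌋ = 2
lr = 0.3·0.2^2 = 0.3·0.04 = 0.012

0.012


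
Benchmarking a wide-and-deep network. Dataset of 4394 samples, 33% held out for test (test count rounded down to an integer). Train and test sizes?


Test = ⌊4394·33/100⌋ = 1450
Train = 4394 - 1450 = 2944

Train: 2944, Test: 1450


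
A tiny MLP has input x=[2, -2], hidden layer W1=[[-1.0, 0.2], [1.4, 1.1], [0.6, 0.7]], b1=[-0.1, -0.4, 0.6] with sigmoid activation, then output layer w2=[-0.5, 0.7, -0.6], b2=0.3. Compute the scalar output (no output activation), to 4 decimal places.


z1[0] = (-1.0)·(2) + (0.2)·(-2) - 0.1 = -2.5
z1[1] = (1.4)·(2) + (1.1)·(-2) - 0.4 = 0.2
z1[2] = (0.6)·(2) + (0.7)·(-2) + 0.6 = 0.4
h = sigmoid(z1) = [0.0759, 0.5498, 0.5987]
output = (-0.5)·(0.0759) + (0.7)·(0.5498) + (-0.6)·(0.5987) + 0.3 = 0.2877

0.2877


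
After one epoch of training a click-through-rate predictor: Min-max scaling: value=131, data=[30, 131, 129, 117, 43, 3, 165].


min=3, max=165
(131-3)/(165-3) = 128/162 = 0.7901

0.7901


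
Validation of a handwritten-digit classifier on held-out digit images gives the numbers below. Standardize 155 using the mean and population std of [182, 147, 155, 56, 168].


μ = 141.6, σ = 44.4189
z = (155 - 141.6)/44.4189 = 0.3017

0.3017


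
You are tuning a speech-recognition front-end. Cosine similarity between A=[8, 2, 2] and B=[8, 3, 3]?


A·B = 8·8 + 2·3 + 2·3 = 76
‖A‖ = √72 = 8.4853, ‖B‖ = √82 = 9.0554
cos = 76/(√72·√82) = 76/√5904 = 0.9891

0.9891


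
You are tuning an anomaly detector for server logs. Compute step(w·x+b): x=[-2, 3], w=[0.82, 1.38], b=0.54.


z = (-2)·(0.82) + (3)·(1.38) + 0.54
  = 3.04
step(z) = 1 (z≥0)

1


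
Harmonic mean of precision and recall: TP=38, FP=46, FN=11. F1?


Precision = 38/84 = 0.4524
Recall = 38/49 = 0.7755
F1 = 2·P·R/(P+R) = 2·TP/(2·TP+FP+FN) = 76/(76+46+11) = 76/133 = 0.5714

0.5714


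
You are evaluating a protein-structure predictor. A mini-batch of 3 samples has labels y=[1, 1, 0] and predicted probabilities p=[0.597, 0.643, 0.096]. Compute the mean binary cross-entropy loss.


L[0] = -ln(0.597) = 0.5158
L[1] = -ln(0.643) = 0.4416
L[2] = -ln(1-0.096) = -ln(0.904) = 0.1009
mean = (0.5158 + 0.4416 + 0.1009)/3 = 0.3528

0.3528


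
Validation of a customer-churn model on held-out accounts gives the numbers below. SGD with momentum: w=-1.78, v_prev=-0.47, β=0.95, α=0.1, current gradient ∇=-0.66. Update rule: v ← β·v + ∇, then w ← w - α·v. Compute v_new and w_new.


v_new = 0.95·-0.47 - 0.66 = -0.4465 - 0.66 = -1.1065
w_new = -1.78 - 0.1·-1.1065 = -1.78 + 0.11065 = -1.66935

v_new=-1.1065, w_new=-1.66935


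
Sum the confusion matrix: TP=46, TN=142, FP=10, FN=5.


Total = TP + TN + FP + FN
= 46 + 142 + 10 + 5
= 203
(Predicted positive: 56, predicted negative: 147)

203


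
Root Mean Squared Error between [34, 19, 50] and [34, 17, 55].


MSE = 29/3 = 9.6667
RMSE = √(29/3) = 3.1091

3.1091


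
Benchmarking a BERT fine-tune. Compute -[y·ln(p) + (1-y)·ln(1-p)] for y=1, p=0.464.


BCE = -[y·ln(p) + (1-y)·ln(1-p)]
= -1·ln(0.464) - 0
= -ln(0.464) = 0.7679

0.7679


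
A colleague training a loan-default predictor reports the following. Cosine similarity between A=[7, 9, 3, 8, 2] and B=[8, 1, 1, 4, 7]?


A·B = 7·8 + 9·1 + 3·1 + 8·4 + 2·7 = 114
‖A‖ = √207 = 14.3875, ‖B‖ = √131 = 11.4455
cos = 114/(√207·√131) = 114/√27117 = 0.6923

0.6923


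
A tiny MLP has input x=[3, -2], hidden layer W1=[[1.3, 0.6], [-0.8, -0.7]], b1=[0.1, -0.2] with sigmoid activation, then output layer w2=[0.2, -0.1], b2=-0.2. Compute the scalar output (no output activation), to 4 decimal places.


z1[0] = (1.3)·(3) + (0.6)·(-2) + 0.1 = 2.8
z1[1] = (-0.8)·(3) + (-0.7)·(-2) - 0.2 = -1.2
h = sigmoid(z1) = [0.9427, 0.2315]
output = (0.2)·(0.9427) + (-0.1)·(0.2315) - 0.2 = -0.0346

-0.0346


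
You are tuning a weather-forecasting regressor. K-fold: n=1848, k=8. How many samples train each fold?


Fold size = 1848/8 = 231
Training per fold = 1848 - 231 = 1617

1617


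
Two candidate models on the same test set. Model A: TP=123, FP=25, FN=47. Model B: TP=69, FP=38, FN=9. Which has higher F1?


Model A: P=123/148=0.8311, R=123/170=0.7235, F1=2PR/(P+R)=2TP/(2TP+FP+FN)=246/318=0.7736
Model B: P=69/107=0.6449, R=69/78=0.8846, F1=2PR/(P+R)=2TP/(2TP+FP+FN)=138/185=0.7459
0.7736 > 0.7459 → Model A

Model A


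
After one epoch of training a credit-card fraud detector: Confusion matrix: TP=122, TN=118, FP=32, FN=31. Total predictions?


Total = TP + TN + FP + FN
= 122 + 118 + 32 + 31
= 303
(Predicted positive: 154, predicted negative: 149)

303


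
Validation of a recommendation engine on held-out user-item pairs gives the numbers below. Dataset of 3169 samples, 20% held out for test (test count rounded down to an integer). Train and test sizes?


Test = ⌊3169·20/100⌋ = 633
Train = 3169 - 633 = 2536

Train: 2536, Test: 633


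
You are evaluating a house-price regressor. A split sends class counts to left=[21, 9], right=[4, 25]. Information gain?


Parent = [25, 34], H_parent = 0.9831
H_left = 0.8813 (n=30), H_right = 0.5788 (n=29)
H_children = (30/59)·0.8813 + (29/59)·0.5788 = 0.7326
IG = 0.9831 - 0.7326 = 0.2505

0.2505


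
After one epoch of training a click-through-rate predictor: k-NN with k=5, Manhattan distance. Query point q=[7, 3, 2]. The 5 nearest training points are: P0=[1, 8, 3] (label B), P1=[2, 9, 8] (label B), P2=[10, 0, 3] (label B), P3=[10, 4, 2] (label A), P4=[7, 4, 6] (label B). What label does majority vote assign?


d(q,P0) = 12  (label B)
d(q,P1) = 17  (label B)
d(q,P2) = 7  (label B)
d(q,P3) = 4  (label A)
d(q,P4) = 5  (label B)
Votes: A=1, B=4
Majority → B

B


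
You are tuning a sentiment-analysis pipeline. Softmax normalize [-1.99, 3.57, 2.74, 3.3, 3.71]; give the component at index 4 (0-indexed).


Exponentials: e^-1.99=0.1367, e^3.57=35.5166, e^2.74=15.487, e^3.3=27.1126, e^3.71=40.8538
Sum = 119.1067
Softmax = [0.0011, 0.2982, 0.13, 0.2276, 0.343]
p[4] = 40.8538/119.1067 = 0.343

0.343


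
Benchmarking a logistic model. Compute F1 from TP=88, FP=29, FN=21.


Precision = 88/117 = 0.7521
Recall = 88/109 = 0.8073
F1 = 2·P·R/(P+R) = 2·TP/(2·TP+FP+FN) = 176/(176+29+21) = 176/226 = 0.7788

0.7788


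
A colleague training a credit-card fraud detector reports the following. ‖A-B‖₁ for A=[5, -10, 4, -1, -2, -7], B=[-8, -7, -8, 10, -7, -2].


d = |5+ 8| + |-10+ 7| + |4+ 8| + |-1-10| + |-2+ 7| + |-7+ 2|
  = 13 + 3 + 12 + 11 + 5 + 5
  = 49

49


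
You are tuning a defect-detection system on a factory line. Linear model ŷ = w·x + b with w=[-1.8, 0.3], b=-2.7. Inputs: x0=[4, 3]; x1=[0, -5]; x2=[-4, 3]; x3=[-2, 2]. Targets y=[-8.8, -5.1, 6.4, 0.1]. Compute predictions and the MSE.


ŷ0 = (-1.8)·(4) + (0.3)·(3) - 2.7 = -9.0
ŷ1 = (-1.8)·(0) + (0.3)·(-5) - 2.7 = -4.2
ŷ2 = (-1.8)·(-4) + (0.3)·(3) - 2.7 = 5.4
ŷ3 = (-1.8)·(-2) + (0.3)·(2) - 2.7 = 1.5
errors² = [0.04, 0.81, 1.0, 1.96]
MSE = 3.8100/4 = 0.9525

0.9525


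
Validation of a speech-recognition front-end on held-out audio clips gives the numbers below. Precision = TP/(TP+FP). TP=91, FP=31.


Precision = TP/(TP+FP)
= 91/(91+31)
= 91/122 = 74.59%

74.59%


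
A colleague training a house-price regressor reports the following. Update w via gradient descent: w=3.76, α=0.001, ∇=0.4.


w_new = w - α·∇
= 3.76 - 0.001·0.4
= 3.76 - 0.0004
= 3.7596

3.7596


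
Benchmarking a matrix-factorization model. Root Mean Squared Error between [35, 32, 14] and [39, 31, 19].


MSE = 42/3 = 14
RMSE = √(42/3) = 3.7417

3.7417


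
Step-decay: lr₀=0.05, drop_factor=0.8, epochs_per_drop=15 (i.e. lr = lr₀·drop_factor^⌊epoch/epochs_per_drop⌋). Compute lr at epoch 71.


n_drops = ⌊71/15⌋ = 4
lr = 0.05·0.8^4 = 0.05·0.4096 = 0.02048

0.02048


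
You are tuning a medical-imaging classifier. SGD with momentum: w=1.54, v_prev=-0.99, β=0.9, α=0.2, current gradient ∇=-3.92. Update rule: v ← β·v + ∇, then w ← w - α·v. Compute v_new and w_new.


v_new = 0.9·-0.99 - 3.92 = -0.891 - 3.92 = -4.811
w_new = 1.54 - 0.2·-4.811 = 1.54 + 0.9622 = 2.5022

v_new=-4.811, w_new=2.5022


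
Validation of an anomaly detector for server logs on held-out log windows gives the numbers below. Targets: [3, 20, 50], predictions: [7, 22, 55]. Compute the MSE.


Squared errors: (3-7)²=16, (20-22)²=4, (50-55)²=25
Sum = 45
MSE = 45/3 = 15

15


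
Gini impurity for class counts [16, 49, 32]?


Probabilities: [16/97, 49/97, 32/97] ≈ [0.1649, 0.5052, 0.3299]
Σpᵢ² = (256 + 2401 + 1024)/97² = 3681/9409
Gini = 1 - Σpᵢ² = 1 - 3681/9409 = 0.6088

0.6088


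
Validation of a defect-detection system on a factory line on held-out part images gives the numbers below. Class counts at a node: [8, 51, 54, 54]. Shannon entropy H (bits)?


Probabilities: [8/167, 51/167, 54/167, 54/167] ≈ [0.0479, 0.3054, 0.3234, 0.3234]
H = -((8/167)·log₂(8/167) + (51/167)·log₂(51/167) + (54/167)·log₂(54/167) + (54/167)·log₂(54/167))
  = 1.786 bits

1.786 bits


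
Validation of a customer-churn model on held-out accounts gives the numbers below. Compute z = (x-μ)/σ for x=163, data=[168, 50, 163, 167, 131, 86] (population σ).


μ = 127.5, σ = 45.0953
z = (163 - 127.5)/45.0953 = 0.7872

0.7872


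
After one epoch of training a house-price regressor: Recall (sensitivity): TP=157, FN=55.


Recall = TP/(TP+FN)
= 157/(157+55)
= 157/212 = 74.06%

74.06%


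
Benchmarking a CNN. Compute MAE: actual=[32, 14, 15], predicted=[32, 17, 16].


Absolute errors: |32-32|=0, |14-17|=3, |15-16|=1
Sum = 4
MAE = 4/3 = 4/3

4/3


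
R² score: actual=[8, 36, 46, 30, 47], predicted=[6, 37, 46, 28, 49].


ȳ = 33.4
SS_res = Σ(y-ŷ)² = 13
SS_tot = Σ(y-ȳ)² = 1007.2
R² = 1 - SS_res/SS_tot = 1 - 0.0129 = 0.9871

0.9871


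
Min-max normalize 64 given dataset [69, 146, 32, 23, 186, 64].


min=23, max=186
(64-23)/(186-23) = 41/163 = 0.2515

0.2515


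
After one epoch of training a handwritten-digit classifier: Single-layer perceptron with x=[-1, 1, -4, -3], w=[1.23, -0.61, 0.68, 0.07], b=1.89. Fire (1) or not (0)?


z = (-1)·(1.23) + (1)·(-0.61) + (-4)·(0.68) + (-3)·(0.07) + 1.89
  = -2.88
step(z) = 0 (z<0)

0


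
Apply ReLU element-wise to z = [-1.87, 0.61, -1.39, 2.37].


ReLU(-1.87) = max(0, -1.87) = 0.0
ReLU(0.61) = max(0, 0.61) = 0.61
ReLU(-1.39) = max(0, -1.39) = 0.0
ReLU(2.37) = max(0, 2.37) = 2.37
result = [0.0, 0.61, 0.0, 2.37]

[0.0, 0.61, 0.0, 2.37]


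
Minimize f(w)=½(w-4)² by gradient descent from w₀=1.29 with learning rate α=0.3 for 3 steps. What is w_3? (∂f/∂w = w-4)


step 1: grad = 1.29-4 = -2.71; w = 1.29 - 0.3·(-2.71) = 2.103
step 2: grad = 2.103-4 = -1.897; w = 2.103 - 0.3·(-1.897) = 2.6721
step 3: grad = 2.6721-4 = -1.3279; w = 2.6721 - 0.3·(-1.3279) = 3.07047

3.07047


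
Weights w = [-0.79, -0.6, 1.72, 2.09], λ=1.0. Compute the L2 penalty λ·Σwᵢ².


‖w‖₂² = (-0.79)² + (-0.6)² + (1.72)² + (2.09)²
     = 0.6241 + 0.36 + 2.9584 + 4.3681
     = 8.3106
λ·‖w‖₂² = 1.0·8.3106 = 8.3106

8.3106


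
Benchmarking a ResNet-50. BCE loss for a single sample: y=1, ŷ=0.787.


BCE = -[y·ln(p) + (1-y)·ln(1-p)]
= -1·ln(0.787) - 0
= -ln(0.787) = 0.2395

0.2395


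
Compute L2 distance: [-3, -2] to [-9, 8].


d = √((-3+ 9)² + (-2-8)²)
  = √(36 + 100)
  = √136 = 11.6619

11.6619


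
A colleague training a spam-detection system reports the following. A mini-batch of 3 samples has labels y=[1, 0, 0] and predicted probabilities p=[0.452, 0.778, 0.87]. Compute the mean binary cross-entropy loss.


L[0] = -ln(0.452) = 0.7941
L[1] = -ln(1-0.778) = -ln(0.222) = 1.5051
L[2] = -ln(1-0.87) = -ln(0.13) = 2.0402
mean = (0.7941 + 1.5051 + 2.0402)/3 = 1.4465

1.4465


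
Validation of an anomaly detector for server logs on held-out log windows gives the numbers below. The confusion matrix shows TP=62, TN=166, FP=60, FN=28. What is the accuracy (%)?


Accuracy = (TP+TN)/(TP+TN+FP+FN)
= (62+166)/(316)
= 228/316 = 72.15%

72.15%


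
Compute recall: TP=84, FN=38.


Recall = TP/(TP+FN)
= 84/(84+38)
= 84/122 = 68.85%

68.85%


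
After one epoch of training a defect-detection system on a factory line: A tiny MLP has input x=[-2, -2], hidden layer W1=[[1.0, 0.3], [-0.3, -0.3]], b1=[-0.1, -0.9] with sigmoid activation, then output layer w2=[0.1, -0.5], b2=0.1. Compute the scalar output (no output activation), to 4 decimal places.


z1[0] = (1.0)·(-2) + (0.3)·(-2) - 0.1 = -2.7
z1[1] = (-0.3)·(-2) + (-0.3)·(-2) - 0.9 = 0.3
h = sigmoid(z1) = [0.063, 0.5744]
output = (0.1)·(0.063) + (-0.5)·(0.5744) + 0.1 = -0.1809

-0.1809


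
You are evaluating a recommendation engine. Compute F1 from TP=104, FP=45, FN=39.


Precision = 104/149 = 0.698
Recall = 104/143 = 0.7273
F1 = 2·P·R/(P+R) = 2·TP/(2·TP+FP+FN) = 208/(208+45+39) = 208/292 = 0.7123

0.7123


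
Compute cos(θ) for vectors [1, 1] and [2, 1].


A·B = 1·2 + 1·1 = 3
‖A‖ = √2 = 1.4142, ‖B‖ = √5 = 2.2361
cos = 3/(√2·√5) = 3/√10 = 0.9487

0.9487


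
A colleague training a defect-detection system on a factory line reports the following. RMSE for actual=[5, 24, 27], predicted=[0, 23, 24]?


MSE = 35/3 = 11.6667
RMSE = √(35/3) = 3.4157

3.4157


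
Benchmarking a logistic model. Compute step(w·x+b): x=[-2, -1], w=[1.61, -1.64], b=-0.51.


z = (-2)·(1.61) + (-1)·(-1.64) - 0.51
  = -2.09
step(z) = 0 (z<0)

0


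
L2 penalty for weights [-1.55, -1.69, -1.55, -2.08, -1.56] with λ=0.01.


‖w‖₂² = (-1.55)² + (-1.69)² + (-1.55)² + (-2.08)² + (-1.56)²
     = 2.4025 + 2.8561 + 2.4025 + 4.3264 + 2.4336
     = 14.4211
λ·‖w‖₂² = 0.01·14.4211 = 0.144211

0.144211


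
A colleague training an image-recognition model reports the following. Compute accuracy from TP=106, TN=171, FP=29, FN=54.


Accuracy = (TP+TN)/(TP+TN+FP+FN)
= (106+171)/(360)
= 277/360 = 76.94%

76.94%


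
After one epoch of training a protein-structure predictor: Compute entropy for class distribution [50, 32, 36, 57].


Probabilities: [50/175, 32/175, 36/175, 57/175] ≈ [0.2857, 0.1829, 0.2057, 0.3257]
H = -((50/175)·log₂(50/175) + (32/175)·log₂(32/175) + (36/175)·log₂(36/175) + (57/175)·log₂(57/175))
  = 1.961 bits

1.961 bits


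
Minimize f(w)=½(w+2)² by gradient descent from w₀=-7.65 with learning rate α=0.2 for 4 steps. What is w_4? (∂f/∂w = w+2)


step 1: grad = -7.65+2 = -5.65; w = -7.65 - 0.2·(-5.65) = -6.52
step 2: grad = -6.52+2 = -4.52; w = -6.52 - 0.2·(-4.52) = -5.616
step 3: grad = -5.616+2 = -3.616; w = -5.616 - 0.2·(-3.616) = -4.8928
step 4: grad = -4.8928+2 = -2.8928; w = -4.8928 - 0.2·(-2.8928) = -4.31424

-4.31424


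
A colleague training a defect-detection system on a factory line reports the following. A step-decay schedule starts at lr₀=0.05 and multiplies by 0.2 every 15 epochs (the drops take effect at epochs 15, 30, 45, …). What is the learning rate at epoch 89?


n_drops = ⌊89/15⌋ = 5
lr = 0.05·0.2^5 = 0.05·0.00032 = 0.000016

0.000016


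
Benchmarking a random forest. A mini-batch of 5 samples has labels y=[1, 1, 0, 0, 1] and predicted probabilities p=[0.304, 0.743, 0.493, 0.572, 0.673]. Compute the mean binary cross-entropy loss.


L[0] = -ln(0.304) = 1.1907
L[1] = -ln(0.743) = 0.2971
L[2] = -ln(1-0.493) = -ln(0.507) = 0.6792
L[3] = -ln(1-0.572) = -ln(0.428) = 0.8486
L[4] = -ln(0.673) = 0.396
mean = (1.1907 + 0.2971 + 0.6792 + 0.8486 + 0.396)/5 = 0.6823

0.6823


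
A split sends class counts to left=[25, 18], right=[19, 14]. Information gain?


Parent = [44, 32], H_parent = 0.9819
H_left = 0.9808 (n=43), H_right = 0.9834 (n=33)
H_children = (43/76)·0.9808 + (33/76)·0.9834 = 0.9819
IG = 0.9819 - 0.9819 = 0.0

0.0


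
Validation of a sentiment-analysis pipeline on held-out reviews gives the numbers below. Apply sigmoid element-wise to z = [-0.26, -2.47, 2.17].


σ(-0.26) = 1/(1+e^0.26) = 0.4354
σ(-2.47) = 1/(1+e^2.47) = 0.078
σ(2.17) = 1/(1+e^-2.17) = 0.8975
result = [0.4354, 0.078, 0.8975]

[0.4354, 0.078, 0.8975]


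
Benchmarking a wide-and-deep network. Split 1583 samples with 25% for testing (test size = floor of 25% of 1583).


Test = ⌊1583·25/100⌋ = 395
Train = 1583 - 395 = 1188

Train: 1188, Test: 395


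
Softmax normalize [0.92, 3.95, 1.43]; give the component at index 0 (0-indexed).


Exponentials: e^0.92=2.5093, e^3.95=51.9354, e^1.43=4.1787
Sum = 58.6234
Softmax = [0.0428, 0.8859, 0.0713]
p[0] = 2.5093/58.6234 = 0.0428

0.0428


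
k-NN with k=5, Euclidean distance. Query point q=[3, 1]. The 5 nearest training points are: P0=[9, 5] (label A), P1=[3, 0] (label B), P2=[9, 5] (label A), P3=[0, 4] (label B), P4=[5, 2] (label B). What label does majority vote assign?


d(q,P0) = 7.2111  (label A)
d(q,P1) = 1.0  (label B)
d(q,P2) = 7.2111  (label A)
d(q,P3) = 4.2426  (label B)
d(q,P4) = 2.2361  (label B)
Votes: A=2, B=3
Majority → B

B


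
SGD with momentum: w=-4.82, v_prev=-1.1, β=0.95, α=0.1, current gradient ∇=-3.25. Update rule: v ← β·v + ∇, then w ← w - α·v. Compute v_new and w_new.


v_new = 0.95·-1.1 - 3.25 = -1.045 - 3.25 = -4.295
w_new = -4.82 - 0.1·-4.295 = -4.82 + 0.4295 = -4.3905

v_new=-4.295, w_new=-4.3905


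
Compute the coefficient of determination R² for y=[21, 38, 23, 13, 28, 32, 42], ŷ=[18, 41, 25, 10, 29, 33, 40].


ȳ = 28.1429
SS_res = Σ(y-ŷ)² = 37
SS_tot = Σ(y-ȳ)² = 610.86
R² = 1 - SS_res/SS_tot = 1 - 0.0606 = 0.9394

0.9394


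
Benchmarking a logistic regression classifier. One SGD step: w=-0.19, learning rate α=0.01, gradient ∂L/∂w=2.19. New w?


w_new = w - α·∇
= -0.19 - 0.01·2.19
= -0.19 - 0.0219
= -0.2119

-0.2119


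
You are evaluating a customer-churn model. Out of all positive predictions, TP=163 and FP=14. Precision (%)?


Precision = TP/(TP+FP)
= 163/(163+14)
= 163/177 = 92.09%

92.09%


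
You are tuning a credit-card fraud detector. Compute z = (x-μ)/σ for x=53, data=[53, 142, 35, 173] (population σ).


μ = 100.75, σ = 58.148
z = (53 - 100.75)/58.148 = -0.8212

-0.8212


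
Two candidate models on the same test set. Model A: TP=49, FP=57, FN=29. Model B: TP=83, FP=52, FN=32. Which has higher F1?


Model A: P=49/106=0.4623, R=49/78=0.6282, F1=2PR/(P+R)=2TP/(2TP+FP+FN)=98/184=0.5326
Model B: P=83/135=0.6148, R=83/115=0.7217, F1=2PR/(P+R)=2TP/(2TP+FP+FN)=166/250=0.664
0.5326 < 0.664 → Model B

Model B


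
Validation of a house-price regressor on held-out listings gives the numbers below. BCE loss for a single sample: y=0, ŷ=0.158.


BCE = -[y·ln(p) + (1-y)·ln(1-p)]
= -0 - 1·ln(1-0.158)
= -ln(0.842) = 0.172

0.172


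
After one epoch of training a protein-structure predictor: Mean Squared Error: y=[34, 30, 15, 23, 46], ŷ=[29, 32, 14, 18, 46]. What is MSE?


Squared errors: (34-29)²=25, (30-32)²=4, (15-14)²=1, (23-18)²=25, (46-46)²=0
Sum = 55
MSE = 55/5 = 11

11


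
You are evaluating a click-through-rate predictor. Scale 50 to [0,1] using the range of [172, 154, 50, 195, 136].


min=50, max=195
(50-50)/(195-50) = 0/145 = 0.0

0.0


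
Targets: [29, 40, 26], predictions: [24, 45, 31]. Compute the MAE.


Absolute errors: |29-24|=5, |40-45|=5, |26-31|=5
Sum = 15
MAE = 15/3 = 5

5


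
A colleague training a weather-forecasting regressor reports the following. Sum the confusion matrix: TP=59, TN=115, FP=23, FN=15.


Total = TP + TN + FP + FN
= 59 + 115 + 23 + 15
= 212
(Predicted positive: 82, predicted negative: 130)

212


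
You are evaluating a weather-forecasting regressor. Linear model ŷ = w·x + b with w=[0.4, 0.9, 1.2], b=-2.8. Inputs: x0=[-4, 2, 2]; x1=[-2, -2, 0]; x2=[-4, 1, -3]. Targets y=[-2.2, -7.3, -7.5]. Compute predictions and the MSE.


ŷ0 = (0.4)·(-4) + (0.9)·(2) + (1.2)·(2) - 2.8 = -0.2
ŷ1 = (0.4)·(-2) + (0.9)·(-2) + (1.2)·(0) - 2.8 = -5.4
ŷ2 = (0.4)·(-4) + (0.9)·(1) + (1.2)·(-3) - 2.8 = -7.1
errors² = [4.0, 3.61, 0.16]
MSE = 7.7700/3 = 2.59

2.59


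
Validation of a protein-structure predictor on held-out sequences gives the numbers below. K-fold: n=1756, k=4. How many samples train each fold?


Fold size = 1756/4 = 439
Training per fold = 1756 - 439 = 1317

1317


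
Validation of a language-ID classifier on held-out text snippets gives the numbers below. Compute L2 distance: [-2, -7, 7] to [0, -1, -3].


d = √((-2-0)² + (-7+ 1)² + (7+ 3)²)
  = √(4 + 36 + 100)
  = √140 = 11.8322

11.8322


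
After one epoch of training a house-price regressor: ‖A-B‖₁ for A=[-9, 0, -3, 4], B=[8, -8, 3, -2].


d = |-9-8| + |0+ 8| + |-3-3| + |4+ 2|
  = 17 + 8 + 6 + 6
  = 37

37


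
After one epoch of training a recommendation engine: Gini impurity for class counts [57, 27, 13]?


Probabilities: [57/97, 27/97, 13/97] ≈ [0.5876, 0.2784, 0.134]
Σpᵢ² = (3249 + 729 + 169)/97² = 4147/9409
Gini = 1 - Σpᵢ² = 1 - 4147/9409 = 0.5593

0.5593


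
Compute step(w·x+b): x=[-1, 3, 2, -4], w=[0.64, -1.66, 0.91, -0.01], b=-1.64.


z = (-1)·(0.64) + (3)·(-1.66) + (2)·(0.91) + (-4)·(-0.01) - 1.64
  = -5.4
step(z) = 0 (z<0)

0


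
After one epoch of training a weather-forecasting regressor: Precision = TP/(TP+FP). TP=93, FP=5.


Precision = TP/(TP+FP)
= 93/(93+5)
= 93/98 = 94.9%

94.9%


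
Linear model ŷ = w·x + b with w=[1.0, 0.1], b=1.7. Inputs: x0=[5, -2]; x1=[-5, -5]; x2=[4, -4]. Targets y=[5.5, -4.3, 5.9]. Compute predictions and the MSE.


ŷ0 = (1.0)·(5) + (0.1)·(-2) + 1.7 = 6.5
ŷ1 = (1.0)·(-5) + (0.1)·(-5) + 1.7 = -3.8
ŷ2 = (1.0)·(4) + (0.1)·(-4) + 1.7 = 5.3
errors² = [1.0, 0.25, 0.36]
MSE = 1.6100/3 = 0.5367

0.5367


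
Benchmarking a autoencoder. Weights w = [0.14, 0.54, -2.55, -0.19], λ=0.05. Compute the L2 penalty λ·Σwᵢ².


‖w‖₂² = (0.14)² + (0.54)² + (-2.55)² + (-0.19)²
     = 0.0196 + 0.2916 + 6.5025 + 0.0361
     = 6.8498
λ·‖w‖₂² = 0.05·6.8498 = 0.34249

0.34249


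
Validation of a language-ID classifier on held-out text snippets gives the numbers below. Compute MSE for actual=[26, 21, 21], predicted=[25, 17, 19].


Squared errors: (26-25)²=1, (21-17)²=16, (21-19)²=4
Sum = 21
MSE = 21/3 = 7

7


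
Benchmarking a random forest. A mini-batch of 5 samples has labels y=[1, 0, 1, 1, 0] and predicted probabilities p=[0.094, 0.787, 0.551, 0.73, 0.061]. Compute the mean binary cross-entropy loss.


L[0] = -ln(0.094) = 2.3645
L[1] = -ln(1-0.787) = -ln(0.213) = 1.5465
L[2] = -ln(0.551) = 0.596
L[3] = -ln(0.73) = 0.3147
L[4] = -ln(1-0.061) = -ln(0.939) = 0.0629
mean = (2.3645 + 1.5465 + 0.596 + 0.3147 + 0.0629)/5 = 0.9769

0.9769


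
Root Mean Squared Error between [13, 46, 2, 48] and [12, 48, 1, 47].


MSE = 7/4 = 1.75
RMSE = √(7/4) = 1.3229

1.3229


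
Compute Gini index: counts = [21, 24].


Probabilities: [21/45, 24/45] ≈ [0.4667, 0.5333]
Σpᵢ² = (441 + 576)/45² = 1017/2025
Gini = 1 - Σpᵢ² = 1 - 1017/2025 = 0.4978

0.4978


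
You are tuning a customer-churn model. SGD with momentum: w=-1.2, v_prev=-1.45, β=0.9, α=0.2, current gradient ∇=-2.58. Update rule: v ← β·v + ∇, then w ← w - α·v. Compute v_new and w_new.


v_new = 0.9·-1.45 - 2.58 = -1.305 - 2.58 = -3.885
w_new = -1.2 - 0.2·-3.885 = -1.2 + 0.777 = -0.423

v_new=-3.885, w_new=-0.423


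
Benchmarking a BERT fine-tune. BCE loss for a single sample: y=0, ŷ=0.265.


BCE = -[y·ln(p) + (1-y)·ln(1-p)]
= -0 - 1·ln(1-0.265)
= -ln(0.735) = 0.3079

0.3079


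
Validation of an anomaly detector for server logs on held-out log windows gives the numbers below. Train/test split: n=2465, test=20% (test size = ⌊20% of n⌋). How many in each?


Test = ⌊2465·20/100⌋ = 493
Train = 2465 - 493 = 1972

Train: 1972, Test: 493


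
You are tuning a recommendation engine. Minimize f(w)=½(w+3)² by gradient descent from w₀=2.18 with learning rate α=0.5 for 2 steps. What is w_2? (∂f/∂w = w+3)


step 1: grad = 2.18+3 = 5.18; w = 2.18 - 0.5·(5.18) = -0.41
step 2: grad = -0.41+3 = 2.59; w = -0.41 - 0.5·(2.59) = -1.705

-1.705


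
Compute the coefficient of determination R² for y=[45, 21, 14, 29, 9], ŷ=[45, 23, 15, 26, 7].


ȳ = 23.6
SS_res = Σ(y-ŷ)² = 18
SS_tot = Σ(y-ȳ)² = 799.2
R² = 1 - SS_res/SS_tot = 1 - 0.0225 = 0.9775

0.9775


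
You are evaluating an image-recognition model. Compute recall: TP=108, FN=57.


Recall = TP/(TP+FN)
= 108/(108+57)
= 108/165 = 65.45%

65.45%


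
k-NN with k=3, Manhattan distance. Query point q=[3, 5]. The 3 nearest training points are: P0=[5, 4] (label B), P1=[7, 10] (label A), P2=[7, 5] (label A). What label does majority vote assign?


d(q,P0) = 3  (label B)
d(q,P1) = 9  (label A)
d(q,P2) = 4  (label A)
Votes: A=2, B=1
Majority → A

A


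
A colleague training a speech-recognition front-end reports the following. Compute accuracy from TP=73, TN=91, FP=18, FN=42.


Accuracy = (TP+TN)/(TP+TN+FP+FN)
= (73+91)/(224)
= 164/224 = 73.21%

73.21%


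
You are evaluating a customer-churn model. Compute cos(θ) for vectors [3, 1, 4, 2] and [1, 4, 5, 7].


A·B = 3·1 + 1·4 + 4·5 + 2·7 = 41
‖A‖ = √30 = 5.4772, ‖B‖ = √91 = 9.5394
cos = 41/(√30·√91) = 41/√2730 = 0.7847

0.7847


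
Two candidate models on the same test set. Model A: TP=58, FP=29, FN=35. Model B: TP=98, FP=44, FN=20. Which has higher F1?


Model A: P=58/87=0.6667, R=58/93=0.6237, F1=2PR/(P+R)=2TP/(2TP+FP+FN)=116/180=0.6444
Model B: P=98/142=0.6901, R=98/118=0.8305, F1=2PR/(P+R)=2TP/(2TP+FP+FN)=196/260=0.7538
0.6444 < 0.7538 → Model B

Model B


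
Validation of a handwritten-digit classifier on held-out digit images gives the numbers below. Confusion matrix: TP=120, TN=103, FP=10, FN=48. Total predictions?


Total = TP + TN + FP + FN
= 120 + 103 + 10 + 48
= 281
(Predicted positive: 130, predicted negative: 151)

281


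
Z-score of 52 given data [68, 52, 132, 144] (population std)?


μ = 99, σ = 39.6358
z = (52 - 99)/39.6358 = -1.1858

-1.1858


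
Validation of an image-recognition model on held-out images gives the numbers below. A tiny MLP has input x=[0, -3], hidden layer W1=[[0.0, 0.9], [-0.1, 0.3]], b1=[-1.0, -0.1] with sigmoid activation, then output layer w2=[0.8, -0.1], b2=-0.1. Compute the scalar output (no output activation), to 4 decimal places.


z1[0] = (0.0)·(0) + (0.9)·(-3) - 1.0 = -3.7
z1[1] = (-0.1)·(0) + (0.3)·(-3) - 0.1 = -1.0
h = sigmoid(z1) = [0.0241, 0.2689]
output = (0.8)·(0.0241) + (-0.1)·(0.2689) - 0.1 = -0.1076

-0.1076


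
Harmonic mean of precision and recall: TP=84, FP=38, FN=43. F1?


Precision = 84/122 = 0.6885
Recall = 84/127 = 0.6614
F1 = 2·P·R/(P+R) = 2·TP/(2·TP+FP+FN) = 168/(168+38+43) = 168/249 = 0.6747

0.6747


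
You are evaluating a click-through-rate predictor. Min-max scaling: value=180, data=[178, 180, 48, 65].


min=48, max=180
(180-48)/(180-48) = 132/132 = 1.0

1.0


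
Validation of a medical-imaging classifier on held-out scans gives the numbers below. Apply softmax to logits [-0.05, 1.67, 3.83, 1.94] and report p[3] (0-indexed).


Exponentials: e^-0.05=0.9512, e^1.67=5.3122, e^3.83=46.0625, e^1.94=6.9588
Sum = 59.2847
Softmax = [0.016, 0.0896, 0.777, 0.1174]
p[3] = 6.9588/59.2847 = 0.1174

0.1174


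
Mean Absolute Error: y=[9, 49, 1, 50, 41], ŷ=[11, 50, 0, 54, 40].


Absolute errors: |9-11|=2, |49-50|=1, |1-0|=1, |50-54|=4, |41-40|=1
Sum = 9
MAE = 9/5 = 9/5

9/5


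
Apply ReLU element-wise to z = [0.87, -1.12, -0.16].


ReLU(0.87) = max(0, 0.87) = 0.87
ReLU(-1.12) = max(0, -1.12) = 0.0
ReLU(-0.16) = max(0, -0.16) = 0.0
result = [0.87, 0.0, 0.0]

[0.87, 0.0, 0.0]


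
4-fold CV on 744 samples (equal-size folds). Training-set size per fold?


Fold size = 744/4 = 186
Training per fold = 744 - 186 = 558

558


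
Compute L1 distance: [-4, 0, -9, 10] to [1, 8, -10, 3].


d = |-4-1| + |0-8| + |-9+ 10| + |10-3|
  = 5 + 8 + 1 + 7
  = 21

21


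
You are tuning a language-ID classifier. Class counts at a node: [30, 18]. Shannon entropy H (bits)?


Probabilities: [30/48, 18/48] ≈ [0.625, 0.375]
H = -((30/48)·log₂(30/48) + (18/48)·log₂(18/48))
  = 0.9544 bits

0.9544 bits


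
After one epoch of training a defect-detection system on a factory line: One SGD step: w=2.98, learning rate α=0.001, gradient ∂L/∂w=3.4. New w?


w_new = w - α·∇
= 2.98 - 0.001·3.4
= 2.98 - 0.0034
= 2.9766

2.9766


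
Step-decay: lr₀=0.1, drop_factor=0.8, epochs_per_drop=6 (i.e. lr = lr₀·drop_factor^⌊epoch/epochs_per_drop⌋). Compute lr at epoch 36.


n_drops = ⌊36/6⌋ = 6
lr = 0.1·0.8^6 = 0.1·0.262144 = 0.0262144

0.0262144


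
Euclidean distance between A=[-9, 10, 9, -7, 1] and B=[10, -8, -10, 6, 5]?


d = √((-9-10)² + (10+ 8)² + (9+ 10)² + (-7-6)² + (1-5)²)
  = √(361 + 324 + 361 + 169 + 16)
  = √1231 = 35.0856

35.0856


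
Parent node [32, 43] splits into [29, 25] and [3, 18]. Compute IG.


Parent = [32, 43], H_parent = 0.9844
H_left = 0.996 (n=54), H_right = 0.5917 (n=21)
H_children = (54/75)·0.996 + (21/75)·0.5917 = 0.8828
IG = 0.9844 - 0.8828 = 0.1016

0.1016


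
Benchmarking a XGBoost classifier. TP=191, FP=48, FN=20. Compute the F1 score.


Precision = 191/239 = 0.7992
Recall = 191/211 = 0.9052
F1 = 2·P·R/(P+R) = 2·TP/(2·TP+FP+FN) = 382/(382+48+20) = 382/450 = 0.8489

0.8489


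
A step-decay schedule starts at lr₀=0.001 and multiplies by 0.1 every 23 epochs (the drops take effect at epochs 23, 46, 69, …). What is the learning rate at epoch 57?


n_drops = ⌊57/23⌋ = 2
lr = 0.001·0.1^2 = 0.001·0.01 = 0.00001

0.00001


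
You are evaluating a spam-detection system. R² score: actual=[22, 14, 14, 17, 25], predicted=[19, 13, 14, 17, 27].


ȳ = 18.4
SS_res = Σ(y-ŷ)² = 14
SS_tot = Σ(y-ȳ)² = 97.2
R² = 1 - SS_res/SS_tot = 1 - 0.144 = 0.856

0.856


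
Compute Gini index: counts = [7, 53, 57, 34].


Probabilities: [7/151, 53/151, 57/151, 34/151] ≈ [0.0464, 0.351, 0.3775, 0.2252]
Σpᵢ² = (49 + 2809 + 3249 + 1156)/151² = 7263/22801
Gini = 1 - Σpᵢ² = 1 - 7263/22801 = 0.6815

0.6815


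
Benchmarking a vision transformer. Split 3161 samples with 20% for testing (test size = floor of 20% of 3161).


Test = ⌊3161·20/100⌋ = 632
Train = 3161 - 632 = 2529

Train: 2529, Test: 632


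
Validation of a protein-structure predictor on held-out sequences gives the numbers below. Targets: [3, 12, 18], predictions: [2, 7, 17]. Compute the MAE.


Absolute errors: |3-2|=1, |12-7|=5, |18-17|=1
Sum = 7
MAE = 7/3 = 7/3

7/3


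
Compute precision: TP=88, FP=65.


Precision = TP/(TP+FP)
= 88/(88+65)
= 88/153 = 57.52%

57.52%


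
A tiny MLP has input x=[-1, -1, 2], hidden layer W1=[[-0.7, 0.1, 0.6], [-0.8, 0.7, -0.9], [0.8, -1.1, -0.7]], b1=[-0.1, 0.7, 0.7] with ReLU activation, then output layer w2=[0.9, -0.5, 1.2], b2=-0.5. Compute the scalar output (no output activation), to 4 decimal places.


z1[0] = (-0.7)·(-1) + (0.1)·(-1) + (0.6)·(2) - 0.1 = 1.7
z1[1] = (-0.8)·(-1) + (0.7)·(-1) + (-0.9)·(2) + 0.7 = -1.0
z1[2] = (0.8)·(-1) + (-1.1)·(-1) + (-0.7)·(2) + 0.7 = -0.4
h = ReLU(z1) = [1.7, 0.0, 0.0]
output = (0.9)·(1.7) + (-0.5)·(0.0) + (1.2)·(0.0) - 0.5 = 1.03

1.03


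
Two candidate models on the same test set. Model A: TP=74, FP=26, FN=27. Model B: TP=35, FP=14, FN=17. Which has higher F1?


Model A: P=74/100=0.74, R=74/101=0.7327, F1=2PR/(P+R)=2TP/(2TP+FP+FN)=148/201=0.7363
Model B: P=35/49=0.7143, R=35/52=0.6731, F1=2PR/(P+R)=2TP/(2TP+FP+FN)=70/101=0.6931
0.7363 > 0.6931 → Model A

Model A


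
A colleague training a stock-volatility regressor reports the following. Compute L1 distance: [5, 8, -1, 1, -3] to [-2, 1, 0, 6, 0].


d = |5+ 2| + |8-1| + |-1-0| + |1-6| + |-3-0|
  = 7 + 7 + 1 + 5 + 3
  = 23

23


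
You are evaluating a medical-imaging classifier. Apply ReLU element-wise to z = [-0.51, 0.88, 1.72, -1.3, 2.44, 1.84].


ReLU(-0.51) = max(0, -0.51) = 0.0
ReLU(0.88) = max(0, 0.88) = 0.88
ReLU(1.72) = max(0, 1.72) = 1.72
ReLU(-1.3) = max(0, -1.3) = 0.0
ReLU(2.44) = max(0, 2.44) = 2.44
ReLU(1.84) = max(0, 1.84) = 1.84
result = [0.0, 0.88, 1.72, 0.0, 2.44, 1.84]

[0.0, 0.88, 1.72, 0.0, 2.44, 1.84]


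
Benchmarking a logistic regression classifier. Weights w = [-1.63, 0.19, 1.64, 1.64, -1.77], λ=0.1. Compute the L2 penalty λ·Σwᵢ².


‖w‖₂² = (-1.63)² + (0.19)² + (1.64)² + (1.64)² + (-1.77)²
     = 2.6569 + 0.0361 + 2.6896 + 2.6896 + 3.1329
     = 11.2051
λ·‖w‖₂² = 0.1·11.2051 = 1.12051

1.12051


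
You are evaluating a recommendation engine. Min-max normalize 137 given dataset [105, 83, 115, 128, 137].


min=83, max=137
(137-83)/(137-83) = 54/54 = 1.0

1.0


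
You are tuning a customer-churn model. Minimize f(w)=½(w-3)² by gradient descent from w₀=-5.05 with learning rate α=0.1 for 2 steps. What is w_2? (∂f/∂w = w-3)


step 1: grad = -5.05-3 = -8.05; w = -5.05 - 0.1·(-8.05) = -4.245
step 2: grad = -4.245-3 = -7.245; w = -4.245 - 0.1·(-7.245) = -3.5205

-3.5205


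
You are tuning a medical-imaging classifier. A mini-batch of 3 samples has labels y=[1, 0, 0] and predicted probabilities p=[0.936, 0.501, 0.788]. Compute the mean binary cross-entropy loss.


L[0] = -ln(0.936) = 0.0661
L[1] = -ln(1-0.501) = -ln(0.499) = 0.6951
L[2] = -ln(1-0.788) = -ln(0.212) = 1.5512
mean = (0.0661 + 0.6951 + 1.5512)/3 = 0.7708

0.7708


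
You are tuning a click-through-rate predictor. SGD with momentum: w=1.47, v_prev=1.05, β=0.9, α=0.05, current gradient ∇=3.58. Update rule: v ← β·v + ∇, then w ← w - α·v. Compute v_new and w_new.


v_new = 0.9·1.05 + 3.58 = 0.945 + 3.58 = 4.525
w_new = 1.47 - 0.05·4.525 = 1.47 - 0.22625 = 1.24375

v_new=4.525, w_new=1.24375


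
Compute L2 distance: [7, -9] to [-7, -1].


d = √((7+ 7)² + (-9+ 1)²)
  = √(196 + 64)
  = √260 = 16.1245

16.1245


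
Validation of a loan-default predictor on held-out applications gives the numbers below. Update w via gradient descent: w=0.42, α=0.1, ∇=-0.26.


w_new = w - α·∇
= 0.42 - 0.1·-0.26
= 0.42 + 0.026
= 0.446

0.446


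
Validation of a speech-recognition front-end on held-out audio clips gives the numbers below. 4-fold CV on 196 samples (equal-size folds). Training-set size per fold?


Fold size = 196/4 = 49
Training per fold = 196 - 49 = 147

147


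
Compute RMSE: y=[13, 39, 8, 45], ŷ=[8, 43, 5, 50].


MSE = 75/4 = 18.75
RMSE = √(75/4) = 4.3301

4.3301


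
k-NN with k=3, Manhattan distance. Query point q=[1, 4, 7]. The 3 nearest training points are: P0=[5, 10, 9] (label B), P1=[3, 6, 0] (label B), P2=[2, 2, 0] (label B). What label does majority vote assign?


d(q,P0) = 12  (label B)
d(q,P1) = 11  (label B)
d(q,P2) = 10  (label B)
Votes: A=0, B=3
Majority → B

B


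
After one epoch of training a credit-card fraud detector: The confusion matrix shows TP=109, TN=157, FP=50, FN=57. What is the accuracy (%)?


Accuracy = (TP+TN)/(TP+TN+FP+FN)
= (109+157)/(373)
= 266/373 = 71.31%

71.31%


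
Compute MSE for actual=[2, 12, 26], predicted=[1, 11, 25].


Squared errors: (2-1)²=1, (12-11)²=1, (26-25)²=1
Sum = 3
MSE = 3/3 = 1

1


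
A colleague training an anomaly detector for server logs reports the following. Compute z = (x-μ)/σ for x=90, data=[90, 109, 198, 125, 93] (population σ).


μ = 123, σ = 39.5323
z = (90 - 123)/39.5323 = -0.8348

-0.8348


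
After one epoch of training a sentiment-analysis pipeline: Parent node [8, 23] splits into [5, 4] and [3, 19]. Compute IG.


Parent = [8, 23], H_parent = 0.8238
H_left = 0.9911 (n=9), H_right = 0.5746 (n=22)
H_children = (9/31)·0.9911 + (22/31)·0.5746 = 0.6955
IG = 0.8238 - 0.6955 = 0.1283

0.1283


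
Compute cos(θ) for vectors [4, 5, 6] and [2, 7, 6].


A·B = 4·2 + 5·7 + 6·6 = 79
‖A‖ = √77 = 8.775, ‖B‖ = √89 = 9.434
cos = 79/(√77·√89) = 79/√6853 = 0.9543

0.9543


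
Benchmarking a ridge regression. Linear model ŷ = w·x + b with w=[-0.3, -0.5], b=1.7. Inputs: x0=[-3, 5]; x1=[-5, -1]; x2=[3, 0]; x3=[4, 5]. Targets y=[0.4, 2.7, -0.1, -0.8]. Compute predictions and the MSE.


ŷ0 = (-0.3)·(-3) + (-0.5)·(5) + 1.7 = 0.1
ŷ1 = (-0.3)·(-5) + (-0.5)·(-1) + 1.7 = 3.7
ŷ2 = (-0.3)·(3) + (-0.5)·(0) + 1.7 = 0.8
ŷ3 = (-0.3)·(4) + (-0.5)·(5) + 1.7 = -2.0
errors² = [0.09, 1.0, 0.81, 1.44]
MSE = 3.3400/4 = 0.835

0.835


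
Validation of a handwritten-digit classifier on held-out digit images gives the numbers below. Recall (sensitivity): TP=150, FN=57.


Recall = TP/(TP+FN)
= 150/(150+57)
= 150/207 = 72.46%

72.46%


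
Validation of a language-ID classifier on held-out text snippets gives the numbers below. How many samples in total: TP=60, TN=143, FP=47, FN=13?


Total = TP + TN + FP + FN
= 60 + 143 + 47 + 13
= 263
(Predicted positive: 107, predicted negative: 156)

263


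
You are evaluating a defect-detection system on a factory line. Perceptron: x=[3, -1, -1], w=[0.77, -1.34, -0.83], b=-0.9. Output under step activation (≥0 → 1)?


z = (3)·(0.77) + (-1)·(-1.34) + (-1)·(-0.83) - 0.9
  = 3.58
step(z) = 1 (z≥0)

1


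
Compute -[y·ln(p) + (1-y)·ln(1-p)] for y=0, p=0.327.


BCE = -[y·ln(p) + (1-y)·ln(1-p)]
= -0 - 1·ln(1-0.327)
= -ln(0.673) = 0.396

0.396


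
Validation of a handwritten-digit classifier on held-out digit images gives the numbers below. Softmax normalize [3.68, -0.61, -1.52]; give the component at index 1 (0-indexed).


Exponentials: e^3.68=39.6464, e^-0.61=0.5434, e^-1.52=0.2187
Sum = 40.4085
Softmax = [0.9811, 0.0134, 0.0054]
p[1] = 0.5434/40.4085 = 0.0134

0.0134


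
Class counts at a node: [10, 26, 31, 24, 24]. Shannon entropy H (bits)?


Probabilities: [10/115, 26/115, 31/115, 24/115, 24/115] ≈ [0.087, 0.2261, 0.2696, 0.2087, 0.2087]
H = -((10/115)·log₂(10/115) + (26/115)·log₂(26/115) + (31/115)·log₂(31/115) + (24/115)·log₂(24/115) + (24/115)·log₂(24/115))
  = 2.2447 bits

2.2447 bits


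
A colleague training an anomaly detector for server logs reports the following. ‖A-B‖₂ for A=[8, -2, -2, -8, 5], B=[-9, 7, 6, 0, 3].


d = √((8+ 9)² + (-2-7)² + (-2-6)² + (-8-0)² + (5-3)²)
  = √(289 + 81 + 64 + 64 + 4)
  = √502 = 22.4054

22.4054


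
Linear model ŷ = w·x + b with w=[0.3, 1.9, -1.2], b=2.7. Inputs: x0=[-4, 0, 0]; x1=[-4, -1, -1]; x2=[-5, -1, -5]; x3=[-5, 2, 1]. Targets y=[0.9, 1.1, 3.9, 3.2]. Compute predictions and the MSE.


ŷ0 = (0.3)·(-4) + (1.9)·(0) + (-1.2)·(0) + 2.7 = 1.5
ŷ1 = (0.3)·(-4) + (1.9)·(-1) + (-1.2)·(-1) + 2.7 = 0.8
ŷ2 = (0.3)·(-5) + (1.9)·(-1) + (-1.2)·(-5) + 2.7 = 5.3
ŷ3 = (0.3)·(-5) + (1.9)·(2) + (-1.2)·(1) + 2.7 = 3.8
errors² = [0.36, 0.09, 1.96, 0.36]
MSE = 2.7700/4 = 0.6925

0.6925


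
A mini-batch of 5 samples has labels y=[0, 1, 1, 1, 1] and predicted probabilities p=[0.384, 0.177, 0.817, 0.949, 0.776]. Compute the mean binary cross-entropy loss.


L[0] = -ln(1-0.384) = -ln(0.616) = 0.4845
L[1] = -ln(0.177) = 1.7316
L[2] = -ln(0.817) = 0.2021
L[3] = -ln(0.949) = 0.0523
L[4] = -ln(0.776) = 0.2536
mean = (0.4845 + 1.7316 + 0.2021 + 0.0523 + 0.2536)/5 = 0.5448

0.5448


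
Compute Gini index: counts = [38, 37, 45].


Probabilities: [38/120, 37/120, 45/120] ≈ [0.3167, 0.3083, 0.375]
Σpᵢ² = (1444 + 1369 + 2025)/120² = 4838/14400
Gini = 1 - Σpᵢ² = 1 - 4838/14400 = 0.664

0.664
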